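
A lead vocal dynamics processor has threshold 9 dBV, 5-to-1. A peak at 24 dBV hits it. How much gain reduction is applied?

Overshoot = 24 − 9 = 15 dB.
A 5:1 ratio leaves 3 dB of that excess.
GR = overshoot in − overshoot out = 15 − 3 = 12 dB.

12 dB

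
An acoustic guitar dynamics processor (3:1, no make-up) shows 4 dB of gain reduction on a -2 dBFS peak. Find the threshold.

Input is 6 dB above T (since output overshoot × R = input overshoot: (-6 − T)·3 = -2 − T gives T = -8 dBFS).
Check: -8 + (-2 − (-8))/3 = -8 + 2 = -6 dBFS. ✓

-8 dBFS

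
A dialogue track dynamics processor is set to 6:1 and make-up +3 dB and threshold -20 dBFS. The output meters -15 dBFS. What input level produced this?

-8 dBFS

Stripping the +3 dB make-up gives -18 dBFS at the gain stage.
The compressed level sits -18 − (-20) = 2 dB over threshold.
Before 6:1 compression the overshoot was 2 × 6 = 12 dB, so input = -20 + 12 = -8 dBFS.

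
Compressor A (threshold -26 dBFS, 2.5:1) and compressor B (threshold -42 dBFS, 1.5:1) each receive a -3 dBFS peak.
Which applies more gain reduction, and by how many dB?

A, by 0.8 dB

A: GR = 23 − 23/2.5 = 13.8 dB.
B: GR = 39 − 39/1.5 = 13 dB.
A applies 0.8 dB more gain reduction.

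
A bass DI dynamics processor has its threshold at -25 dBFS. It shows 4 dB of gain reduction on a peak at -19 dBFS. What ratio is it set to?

3:1

Input overshoot = -19 − (-25) = 6 dB.
Output overshoot = 6 − 4 = 2 dB.
Ratio = input overshoot / output overshoot = 6 / 2 = 3.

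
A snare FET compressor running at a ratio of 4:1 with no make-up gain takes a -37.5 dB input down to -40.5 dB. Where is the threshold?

-41.5 dB

Gain reduction = -37.5 − (-40.5) = 3 dB; output overshoot = GR / (R − 1) = 3 / 3 = 1 dB.
Threshold = output − output overshoot = -40.5 − 1 = -41.5 dB.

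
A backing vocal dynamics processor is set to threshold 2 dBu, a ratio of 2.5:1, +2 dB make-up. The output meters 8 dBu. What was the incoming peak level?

Before make-up, the level was 8 − 2 = 6 dBu.
That's 4 dB above the 2 dBu threshold.
Input overshoot = R × output overshoot = 10 dB → input = 2 + 10 = 12 dBu.

12 dBu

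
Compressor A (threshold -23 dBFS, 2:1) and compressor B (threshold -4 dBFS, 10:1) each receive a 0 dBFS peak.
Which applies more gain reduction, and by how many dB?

A: overshoot 23 dB → output overshoot 11.5 dB → GR 11.5 dB.
B: overshoot 4 dB → output overshoot 0.4 dB → GR 3.6 dB.
A applies 7.9 dB more gain reduction.

A, by 7.9 dB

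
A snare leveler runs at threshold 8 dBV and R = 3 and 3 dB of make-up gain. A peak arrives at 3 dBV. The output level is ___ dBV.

6 dBV

3 dBV is 5 dB below the 8 dBV threshold, so no gain reduction is applied.
Make-up gain adds 3 dB: 3 + 3 = 6 dBV.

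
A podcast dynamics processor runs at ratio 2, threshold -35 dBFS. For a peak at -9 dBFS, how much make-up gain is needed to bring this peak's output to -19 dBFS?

Without make-up, output = threshold + overshoot/2 = -35 + 13 = -22 dBFS.
Gap to target: 3 dB.

3 dB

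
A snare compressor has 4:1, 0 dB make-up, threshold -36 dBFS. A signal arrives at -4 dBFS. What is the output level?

The input is 32 dB above the -36 dBFS threshold.
The 32 dB excess becomes 8 dB after 4:1 reduction.
That puts the output at -28 dBFS.

-28 dBFS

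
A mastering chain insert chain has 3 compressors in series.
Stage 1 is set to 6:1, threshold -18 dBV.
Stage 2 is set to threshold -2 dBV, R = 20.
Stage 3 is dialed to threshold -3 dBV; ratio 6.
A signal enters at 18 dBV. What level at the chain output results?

Stage 1: overshoot 36 dB → 36/6 = 6 dB → -12 dBV.
Stage 2: below threshold (-12 ≤ -2); passes unchanged; output -12 dBV.
Stage 3: below threshold (-12 ≤ -3); passes unchanged; output -12 dBV.

-12 dBV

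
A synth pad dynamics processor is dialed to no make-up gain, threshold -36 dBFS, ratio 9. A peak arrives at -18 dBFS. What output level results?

-34 dBFS

Overshoot: -18 − (-36) = 18 dB.
The 18 dB excess becomes 2 dB after 9:1 reduction.
That puts the output at -34 dBFS.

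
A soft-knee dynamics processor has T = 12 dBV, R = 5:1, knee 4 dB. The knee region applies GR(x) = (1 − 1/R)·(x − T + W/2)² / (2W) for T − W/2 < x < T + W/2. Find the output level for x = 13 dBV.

x − T + W/2 = 13 − 12 + 2 = 3.
GR = (1 − 1/5) × 3² / 8 = 0.8 × 9 / 8 = 0.9 dB.
Output = 13 − 0.9 = 12.1 dBV.

12.1 dBV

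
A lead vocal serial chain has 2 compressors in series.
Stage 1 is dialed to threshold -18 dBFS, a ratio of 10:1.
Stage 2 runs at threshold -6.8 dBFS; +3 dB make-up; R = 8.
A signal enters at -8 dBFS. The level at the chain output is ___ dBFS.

-14 dBFS

Stage 1: overshoot 10 dB → 10/10 = 1 dB → -17 dBFS.
Stage 2: below threshold (-17 ≤ -6.8); passes unchanged; make-up brings it to -14 dBFS.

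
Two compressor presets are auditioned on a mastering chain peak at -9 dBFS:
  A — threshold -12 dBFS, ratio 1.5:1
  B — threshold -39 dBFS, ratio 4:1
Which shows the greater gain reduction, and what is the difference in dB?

B, by 21.5 dB

A: overshoot 3 dB → output overshoot 2 dB → GR 1 dB.
B: overshoot 30 dB → output overshoot 7.5 dB → GR 22.5 dB.
B reduces 21.5 dB more.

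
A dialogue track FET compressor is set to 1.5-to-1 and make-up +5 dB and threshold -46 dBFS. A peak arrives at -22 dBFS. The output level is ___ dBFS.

-25 dBFS

Overshoot: -22 − (-46) = 24 dB.
1.5:1 compression reduces that to 24/1.5 = 16 dB over.
That puts the output at -30 dBFS; make-up adds 5 dB, giving -25 dBFS.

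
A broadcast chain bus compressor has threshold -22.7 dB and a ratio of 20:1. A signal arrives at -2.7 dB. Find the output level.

-21.7 dB

Overshoot: -2.7 − (-22.7) = 20 dB.
20:1 compression reduces that to 20/20 = 1 dB over.
Output = -22.7 + 1 = -21.7 dB.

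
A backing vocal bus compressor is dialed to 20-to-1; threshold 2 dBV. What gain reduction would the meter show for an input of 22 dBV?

19 dB

The signal is 20 dB above threshold.
After 20:1 compression the overshoot becomes 20/20 = 1 dB.
Gain reduction = 20 − 1 = 19 dB.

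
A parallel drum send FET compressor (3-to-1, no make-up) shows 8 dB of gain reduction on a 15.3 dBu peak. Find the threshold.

Let T be the threshold. Output overshoot = (input overshoot)/R, so 7.3 − T = (15.3 − T)/3.
3·(7.3 − T) = 15.3 − T → 2·T = 21.9 − 15.3 = 6.6.
T = 6.6/2 = 3.3 dBu.

3.3 dBu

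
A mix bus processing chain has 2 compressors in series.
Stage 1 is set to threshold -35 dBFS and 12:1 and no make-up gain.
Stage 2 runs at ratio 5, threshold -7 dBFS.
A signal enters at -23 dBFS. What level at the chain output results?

Stage 1: -23 dBFS is 12 dB over -35 dBFS; at 12:1 that becomes 1 dB over, giving -34 dBFS.
Stage 2: below threshold (-34 ≤ -7); passes unchanged; output -34 dBFS.

-34 dBFS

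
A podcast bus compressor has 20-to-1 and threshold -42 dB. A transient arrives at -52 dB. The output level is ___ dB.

-52 dB is 10 dB below the -42 dB threshold, so no gain reduction is applied.
Output = input = -52 dB.

-52 dB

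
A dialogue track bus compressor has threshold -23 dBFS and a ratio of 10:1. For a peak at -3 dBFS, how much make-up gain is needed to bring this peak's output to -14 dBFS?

The peak compresses to -23 + 20/10 = -21 dBFS.
To reach -14 dBFS requires -14 − (-21) = 7 dB of make-up.

7 dB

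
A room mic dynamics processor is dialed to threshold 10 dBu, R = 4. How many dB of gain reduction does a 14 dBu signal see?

The signal is 4 dB above threshold.
At 4:1, output sits 4/4 = 1 dB above threshold.
GR = overshoot in − overshoot out = 4 − 1 = 3 dB.

3 dB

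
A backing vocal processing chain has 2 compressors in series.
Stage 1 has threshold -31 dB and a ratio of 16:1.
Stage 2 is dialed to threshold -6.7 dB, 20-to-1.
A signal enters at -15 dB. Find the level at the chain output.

Stage 1: 16 dB above -31 dB, reduced 16:1 to 1 dB above → -30 dB.
Stage 2: -30 dB ≤ -6.7 dB, so stage 2 doesn't engage; output -30 dB.

-30 dB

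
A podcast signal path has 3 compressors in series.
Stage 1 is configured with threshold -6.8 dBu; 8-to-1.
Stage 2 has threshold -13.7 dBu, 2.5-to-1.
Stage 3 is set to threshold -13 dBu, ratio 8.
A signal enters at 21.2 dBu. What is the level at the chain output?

-12.5675 dBu

Stage 1: 28 dB above -6.8 dBu, reduced 8:1 to 3.5 dB above → -3.3 dBu.
Stage 2: -3.3 dBu is 10.4 dB over -13.7 dBu; at 2.5:1 that becomes 4.16 dB over, giving -9.54 dBu.
Stage 3: overshoot 3.46 dB → 3.46/8 = 0.4325 dB → -12.5675 dBu.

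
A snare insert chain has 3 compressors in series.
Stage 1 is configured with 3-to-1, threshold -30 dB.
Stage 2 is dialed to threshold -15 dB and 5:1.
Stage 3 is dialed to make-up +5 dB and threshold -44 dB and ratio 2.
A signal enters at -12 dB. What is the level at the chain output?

-29 dB

Stage 1: -12 dB is 18 dB over -30 dB; at 3:1 that becomes 6 dB over, giving -24 dB.
Stage 2: below threshold (-24 ≤ -15); passes unchanged; output -24 dB.
Stage 3: 20 dB above -44 dB, reduced 2:1 to 10 dB above → -34 dB; +5 dB make-up → -29 dB.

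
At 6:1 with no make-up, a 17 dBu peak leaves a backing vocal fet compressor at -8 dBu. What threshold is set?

Let T be the threshold. Output overshoot = (input overshoot)/R, so -8 − T = (17 − T)/6.
6·(-8 − T) = 17 − T → 5·T = -48 − 17 = -65.
T = -65/5 = -13 dBu.

-13 dBu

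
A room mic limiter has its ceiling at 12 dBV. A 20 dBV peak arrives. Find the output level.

The limiter clamps the peak to its 12 dBV ceiling.

12 dBV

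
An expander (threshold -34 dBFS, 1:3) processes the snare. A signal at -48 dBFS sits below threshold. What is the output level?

-76 dBFS

Undershoot = (-34) − (-48) = 14 dB.
At 1:3, that expands to 42 dB under threshold.
Output = -34 − 42 = -76 dBFS.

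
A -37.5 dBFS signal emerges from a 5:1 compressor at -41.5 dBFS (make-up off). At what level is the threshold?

Input is 5 dB above T (since output overshoot × R = input overshoot: (-41.5 − T)·5 = -37.5 − T gives T = -42.5 dBFS).
Check: -42.5 + (-37.5 − (-42.5))/5 = -42.5 + 1 = -41.5 dBFS. ✓

-42.5 dBFS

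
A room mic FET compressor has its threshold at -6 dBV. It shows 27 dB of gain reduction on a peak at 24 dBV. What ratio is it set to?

10:1

Input overshoot = 24 − (-6) = 30 dB.
Output overshoot = 30 − 27 = 3 dB.
Ratio = input overshoot / output overshoot = 30 / 3 = 10.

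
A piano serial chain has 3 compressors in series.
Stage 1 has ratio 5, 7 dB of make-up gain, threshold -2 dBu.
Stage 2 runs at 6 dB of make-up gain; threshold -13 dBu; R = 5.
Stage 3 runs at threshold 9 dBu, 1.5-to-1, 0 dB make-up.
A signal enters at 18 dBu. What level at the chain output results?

Stage 1: overshoot 20 dB → 20/5 = 4 dB → 2 dBu; +7 dB make-up → 9 dBu.
Stage 2: 22 dB above -13 dBu, reduced 5:1 to 4.4 dB above → -8.6 dBu; +6 dB make-up → -2.6 dBu.
Stage 3: below threshold (-2.6 ≤ 9); passes unchanged; output -2.6 dBu.

-2.6 dBu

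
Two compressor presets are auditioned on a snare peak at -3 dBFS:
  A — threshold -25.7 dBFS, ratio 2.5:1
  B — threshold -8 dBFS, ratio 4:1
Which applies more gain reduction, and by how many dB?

A, by 9.87 dB

A: overshoot 22.7 dB → output overshoot 9.08 dB → GR 13.62 dB.
B: overshoot 5 dB → output overshoot 1.25 dB → GR 3.75 dB.
Difference: 9.87 dB in favour of A.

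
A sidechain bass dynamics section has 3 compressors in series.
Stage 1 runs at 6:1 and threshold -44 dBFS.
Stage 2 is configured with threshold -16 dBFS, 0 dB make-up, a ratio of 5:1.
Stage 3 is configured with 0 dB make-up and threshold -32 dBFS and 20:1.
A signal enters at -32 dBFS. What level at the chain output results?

-42 dBFS

Stage 1: 12 dB above -44 dBFS, reduced 6:1 to 2 dB above → -42 dBFS.
Stage 2: -42 dBFS is at or below the -16 dBFS threshold — no compression; output -42 dBFS.
Stage 3: below threshold (-42 ≤ -32); passes unchanged; output -42 dBFS.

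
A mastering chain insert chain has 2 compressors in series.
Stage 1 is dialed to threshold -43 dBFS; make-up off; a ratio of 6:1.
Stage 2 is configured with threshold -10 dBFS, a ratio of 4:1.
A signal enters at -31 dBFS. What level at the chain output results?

-41 dBFS

Stage 1: overshoot 12 dB → 12/6 = 2 dB → -41 dBFS.
Stage 2: -41 dBFS is at or below the -10 dBFS threshold — no compression; output -41 dBFS.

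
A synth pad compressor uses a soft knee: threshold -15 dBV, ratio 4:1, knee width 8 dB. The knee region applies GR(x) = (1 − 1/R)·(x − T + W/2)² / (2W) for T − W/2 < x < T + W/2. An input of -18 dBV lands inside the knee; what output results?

x − T + W/2 = -18 − (-15) + 4 = 1.
GR = (1 − 1/4) × 1² / 16 = 0.75 × 1 / 16 = 0.046875 dB.
Output = -18 − 0.046875 = -18.046875 dBV.

-18.046875 dBV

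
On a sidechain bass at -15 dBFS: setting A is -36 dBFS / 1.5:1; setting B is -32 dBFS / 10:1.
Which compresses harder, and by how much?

B, by 8.3 dB

A: GR = 21 − 21/1.5 = 7 dB.
B: GR = 17 − 17/10 = 15.3 dB.
B reduces 8.3 dB more.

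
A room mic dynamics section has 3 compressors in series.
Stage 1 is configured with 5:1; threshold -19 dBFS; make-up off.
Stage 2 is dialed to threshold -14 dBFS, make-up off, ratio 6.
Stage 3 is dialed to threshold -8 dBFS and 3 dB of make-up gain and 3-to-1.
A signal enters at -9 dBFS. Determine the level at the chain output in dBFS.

-14 dBFS

Stage 1: -9 dBFS is 10 dB over -19 dBFS; at 5:1 that becomes 2 dB over, giving -17 dBFS.
Stage 2: below threshold (-17 ≤ -14); passes unchanged; output -17 dBFS.
Stage 3: -17 dBFS ≤ -8 dBFS, so stage 3 doesn't engage; make-up brings it to -14 dBFS.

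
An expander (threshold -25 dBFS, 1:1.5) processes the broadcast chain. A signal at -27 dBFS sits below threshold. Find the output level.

Below threshold, a 1:1.5 expander applies gain = (1.5−1)×(T − x) of attenuation.
(1.5−1) × 2 = 1 dB, so output = -27 − 1 = -28 dBFS.

-28 dBFS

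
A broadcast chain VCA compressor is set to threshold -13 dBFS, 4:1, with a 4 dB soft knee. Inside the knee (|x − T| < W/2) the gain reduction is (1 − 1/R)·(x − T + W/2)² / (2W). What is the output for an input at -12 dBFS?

x − T + W/2 = -12 − (-13) + 2 = 3.
GR = (1 − 1/4) × 3² / 8 = 0.75 × 9 / 8 = 0.84375 dB.
Output = -12 − 0.84375 = -12.84375 dBFS.

-12.84375 dBFS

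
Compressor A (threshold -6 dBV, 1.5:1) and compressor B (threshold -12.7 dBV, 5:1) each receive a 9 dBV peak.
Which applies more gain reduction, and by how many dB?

A: 15 dB over, compressed to 10 dB over, so 5 dB of GR.
B: 21.7 dB over, compressed to 4.34 dB over, so 17.36 dB of GR.
Difference: 12.36 dB in favour of B.

B, by 12.36 dB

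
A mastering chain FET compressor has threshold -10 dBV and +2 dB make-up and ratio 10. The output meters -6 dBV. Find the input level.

10 dBV

Remove make-up: -6 − 2 = -8 dBV.
That's 2 dB above the -10 dBV threshold.
Undo the ratio: input overshoot = 2 × 10 = 20 dB, giving input = 10 dBV.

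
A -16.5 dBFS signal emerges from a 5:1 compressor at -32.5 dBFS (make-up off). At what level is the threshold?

-36.5 dBFS

Let T be the threshold. Output overshoot = (input overshoot)/R, so -32.5 − T = (-16.5 − T)/5.
5·(-32.5 − T) = -16.5 − T → 4·T = -162.5 − (-16.5) = -146.
T = -146/4 = -36.5 dBFS.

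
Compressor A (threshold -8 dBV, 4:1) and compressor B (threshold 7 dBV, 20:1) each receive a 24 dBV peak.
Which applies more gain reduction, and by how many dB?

A, by 7.85 dB

A: 32 dB over, compressed to 8 dB over, so 24 dB of GR.
B: 17 dB over, compressed to 0.85 dB over, so 16.15 dB of GR.
Difference: 7.85 dB in favour of A.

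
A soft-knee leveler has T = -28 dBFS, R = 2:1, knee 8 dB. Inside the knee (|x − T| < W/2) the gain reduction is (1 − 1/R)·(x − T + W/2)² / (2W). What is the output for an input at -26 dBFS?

-27.125 dBFS

x − T + W/2 = -26 − (-28) + 4 = 6.
GR = (1 − 1/2) × 6² / 16 = 0.5 × 36 / 16 = 1.125 dB.
Output = -26 − 1.125 = -27.125 dBFS.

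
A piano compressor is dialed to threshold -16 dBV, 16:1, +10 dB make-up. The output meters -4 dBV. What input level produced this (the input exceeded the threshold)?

16 dBV

Stripping the +10 dB make-up gives -14 dBV at the gain stage.
The compressed level sits -14 − (-16) = 2 dB over threshold.
Undo the ratio: input overshoot = 2 × 16 = 32 dB, giving input = 16 dBV.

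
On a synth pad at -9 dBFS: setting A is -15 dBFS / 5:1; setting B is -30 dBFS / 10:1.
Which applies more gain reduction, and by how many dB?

A: 6 dB over, compressed to 1.2 dB over, so 4.8 dB of GR.
B: 21 dB over, compressed to 2.1 dB over, so 18.9 dB of GR.
Difference: 14.1 dB in favour of B.

B, by 14.1 dB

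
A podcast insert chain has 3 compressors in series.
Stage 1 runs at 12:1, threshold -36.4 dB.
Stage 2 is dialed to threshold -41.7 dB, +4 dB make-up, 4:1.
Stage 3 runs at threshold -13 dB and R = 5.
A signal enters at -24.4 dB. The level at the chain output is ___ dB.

Stage 1: 12 dB above -36.4 dB, reduced 12:1 to 1 dB above → -35.4 dB.
Stage 2: overshoot 6.3 dB → 6.3/4 = 1.575 dB → -40.125 dB; +4 dB make-up → -36.125 dB.
Stage 3: -36.125 dB is at or below the -13 dB threshold — no compression; output -36.125 dB.

-36.125 dB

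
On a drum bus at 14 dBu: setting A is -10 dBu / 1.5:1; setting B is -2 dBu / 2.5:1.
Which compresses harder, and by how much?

A: 24 dB over, compressed to 16 dB over, so 8 dB of GR.
B: 16 dB over, compressed to 6.4 dB over, so 9.6 dB of GR.
B reduces 1.6 dB more.

B, by 1.6 dB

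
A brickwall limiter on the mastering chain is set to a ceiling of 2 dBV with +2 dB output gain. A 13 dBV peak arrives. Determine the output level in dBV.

4 dBV

A brickwall limiter is an ∞:1 compressor: any input above the ceiling is clamped to 2 dBV.
Output gain then adds 2 dB: 2 + 2 = 4 dBV.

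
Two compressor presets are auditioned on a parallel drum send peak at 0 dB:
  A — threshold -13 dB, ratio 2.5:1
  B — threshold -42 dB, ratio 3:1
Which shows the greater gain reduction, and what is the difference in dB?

A: GR = 13 − 13/2.5 = 7.8 dB.
B: GR = 42 − 42/3 = 28 dB.
B applies 20.2 dB more gain reduction.

B, by 20.2 dB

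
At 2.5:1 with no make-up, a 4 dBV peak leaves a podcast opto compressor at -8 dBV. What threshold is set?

-16 dBV

Let T be the threshold. Output overshoot = (input overshoot)/R, so -8 − T = (4 − T)/2.5.
2.5·(-8 − T) = 4 − T → 1.5·T = -20 − 4 = -24.
T = -24/1.5 = -16 dBV.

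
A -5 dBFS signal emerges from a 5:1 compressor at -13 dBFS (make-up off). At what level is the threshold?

Gain reduction = -5 − (-13) = 8 dB; output overshoot = GR / (R − 1) = 8 / 4 = 2 dB.
Threshold = output − output overshoot = -13 − 2 = -15 dBFS.

-15 dBFS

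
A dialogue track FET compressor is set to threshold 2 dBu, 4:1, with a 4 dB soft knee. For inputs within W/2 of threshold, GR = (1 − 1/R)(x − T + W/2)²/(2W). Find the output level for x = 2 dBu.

x − T + W/2 = 2 − 2 + 2 = 2.
GR = (1 − 1/4) × 2² / 8 = 0.75 × 4 / 8 = 0.375 dB.
Output = 2 − 0.375 = 1.625 dBu.

1.625 dBu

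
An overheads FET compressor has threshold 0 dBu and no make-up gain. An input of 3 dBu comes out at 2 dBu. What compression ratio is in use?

Input overshoot = 3 − 0 = 3 dB; output overshoot = 2 − 0 = 2 dB.
Ratio = 3 / 2 = 1.5.

1.5:1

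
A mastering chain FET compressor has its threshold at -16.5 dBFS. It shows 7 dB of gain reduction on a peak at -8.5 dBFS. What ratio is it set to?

8:1

Input overshoot = -8.5 − (-16.5) = 8 dB.
Output overshoot = 8 − 7 = 1 dB.
Ratio = input overshoot / output overshoot = 8 / 1 = 8.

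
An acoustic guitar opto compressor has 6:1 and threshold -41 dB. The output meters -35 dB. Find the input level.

Post-compression overshoot = -35 − (-41) = 6 dB.
Input overshoot = R × output overshoot = 36 dB → input = -41 + 36 = -5 dB.

-5 dB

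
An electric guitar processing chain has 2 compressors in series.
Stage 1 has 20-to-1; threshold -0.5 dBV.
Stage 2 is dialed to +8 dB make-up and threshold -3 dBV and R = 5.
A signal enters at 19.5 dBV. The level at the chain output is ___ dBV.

5.7 dBV

Stage 1: overshoot 20 dB → 20/20 = 1 dB → 0.5 dBV.
Stage 2: 0.5 dBV is 3.5 dB over -3 dBV; at 5:1 that becomes 0.7 dB over, giving -2.3 dBV; +8 dB make-up → 5.7 dBV.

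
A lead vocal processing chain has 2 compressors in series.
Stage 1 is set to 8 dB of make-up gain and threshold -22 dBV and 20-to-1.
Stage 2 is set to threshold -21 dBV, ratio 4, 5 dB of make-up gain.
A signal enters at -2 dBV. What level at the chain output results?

-14 dBV

Stage 1: overshoot 20 dB → 20/20 = 1 dB → -21 dBV; +8 dB make-up → -13 dBV.
Stage 2: overshoot 8 dB → 8/4 = 2 dB → -19 dBV; +5 dB make-up → -14 dBV.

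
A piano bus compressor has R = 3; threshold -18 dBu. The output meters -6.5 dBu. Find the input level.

16.5 dBu

Post-compression overshoot = -6.5 − (-18) = 11.5 dB.
Input overshoot = R × output overshoot = 34.5 dB → input = -18 + 34.5 = 16.5 dBu.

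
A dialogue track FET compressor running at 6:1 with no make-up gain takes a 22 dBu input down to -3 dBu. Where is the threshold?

Gain reduction = 22 − (-3) = 25 dB; output overshoot = GR / (R − 1) = 25 / 5 = 5 dB.
Threshold = output − output overshoot = -3 − 5 = -8 dBu.

-8 dBu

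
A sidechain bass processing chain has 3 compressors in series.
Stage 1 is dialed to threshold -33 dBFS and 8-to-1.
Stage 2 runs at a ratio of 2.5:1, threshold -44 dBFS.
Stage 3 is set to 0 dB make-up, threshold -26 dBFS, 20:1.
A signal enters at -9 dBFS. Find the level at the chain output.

-38.4 dBFS

Stage 1: 24 dB above -33 dBFS, reduced 8:1 to 3 dB above → -30 dBFS.
Stage 2: overshoot 14 dB → 14/2.5 = 5.6 dB → -38.4 dBFS.
Stage 3: below threshold (-38.4 ≤ -26); passes unchanged; output -38.4 dBFS.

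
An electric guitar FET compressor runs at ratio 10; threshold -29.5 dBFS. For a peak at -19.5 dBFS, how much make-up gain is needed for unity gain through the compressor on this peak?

9 dB

The peak compresses to -29.5 + 10/10 = -28.5 dBFS.
To reach -19.5 dBFS requires -19.5 − (-28.5) = 9 dB of make-up.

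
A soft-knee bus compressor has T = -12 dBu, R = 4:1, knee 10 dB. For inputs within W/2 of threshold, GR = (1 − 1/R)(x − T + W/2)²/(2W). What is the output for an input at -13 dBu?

x − T + W/2 = -13 − (-12) + 5 = 4.
GR = (1 − 1/4) × 4² / 20 = 0.75 × 16 / 20 = 0.6 dB.
Output = -13 − 0.6 = -13.6 dBu.

-13.6 dBu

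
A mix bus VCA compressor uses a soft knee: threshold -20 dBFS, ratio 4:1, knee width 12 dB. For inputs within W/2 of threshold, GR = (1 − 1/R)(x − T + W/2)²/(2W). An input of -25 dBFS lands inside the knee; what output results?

x − T + W/2 = -25 − (-20) + 6 = 1.
GR = (1 − 1/4) × 1² / 24 = 0.75 × 1 / 24 = 0.03125 dB.
Output = -25 − 0.03125 = -25.03125 dBFS.

-25.03125 dBFS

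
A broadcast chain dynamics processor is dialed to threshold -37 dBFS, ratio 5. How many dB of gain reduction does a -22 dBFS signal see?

Overshoot = -22 − (-37) = 15 dB.
A 5:1 ratio leaves 3 dB of that excess.
So the signal is attenuated by 15 − 3 = 12 dB.

12 dB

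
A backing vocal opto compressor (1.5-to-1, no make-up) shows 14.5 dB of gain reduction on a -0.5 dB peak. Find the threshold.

-44 dB

Gain reduction = -0.5 − (-15) = 14.5 dB; output overshoot = GR / (R − 1) = 14.5 / 0.5 = 29 dB.
Threshold = output − output overshoot = -15 − 29 = -44 dB.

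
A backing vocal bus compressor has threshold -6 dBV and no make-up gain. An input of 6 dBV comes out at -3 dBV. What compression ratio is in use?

Input overshoot = 6 − (-6) = 12 dB; output overshoot = -3 − (-6) = 3 dB.
Ratio = 12 / 3 = 4.

4:1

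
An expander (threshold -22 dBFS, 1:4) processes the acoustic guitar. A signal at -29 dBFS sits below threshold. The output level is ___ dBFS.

Below threshold, a 1:4 expander applies gain = (4−1)×(T − x) of attenuation.
(4−1) × 7 = 21 dB, so output = -29 − 21 = -50 dBFS.

-50 dBFS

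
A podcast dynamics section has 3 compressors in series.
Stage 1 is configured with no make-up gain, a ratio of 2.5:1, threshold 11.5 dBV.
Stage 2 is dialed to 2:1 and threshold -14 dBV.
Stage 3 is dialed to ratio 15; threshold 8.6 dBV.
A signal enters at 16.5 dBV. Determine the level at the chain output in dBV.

-0.25 dBV

Stage 1: 5 dB above 11.5 dBV, reduced 2.5:1 to 2 dB above → 13.5 dBV.
Stage 2: overshoot 27.5 dB → 27.5/2 = 13.75 dB → -0.25 dBV.
Stage 3: below threshold (-0.25 ≤ 8.6); passes unchanged; output -0.25 dBV.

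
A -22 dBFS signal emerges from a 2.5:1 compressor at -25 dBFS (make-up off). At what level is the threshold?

-27 dBFS

Gain reduction = -22 − (-25) = 3 dB; output overshoot = GR / (R − 1) = 3 / 1.5 = 2 dB.
Threshold = output − output overshoot = -25 − 2 = -27 dBFS.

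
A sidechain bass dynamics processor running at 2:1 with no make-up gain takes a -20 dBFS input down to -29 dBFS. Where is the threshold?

Gain reduction = -20 − (-29) = 9 dB; output overshoot = GR / (R − 1) = 9 / 1 = 9 dB.
Threshold = output − output overshoot = -29 − 9 = -38 dBFS.

-38 dBFS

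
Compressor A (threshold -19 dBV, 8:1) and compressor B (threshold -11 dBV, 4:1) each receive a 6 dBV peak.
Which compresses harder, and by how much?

A: overshoot 25 dB → output overshoot 3.125 dB → GR 21.875 dB.
B: overshoot 17 dB → output overshoot 4.25 dB → GR 12.75 dB.
A reduces 9.125 dB more.

A, by 9.125 dB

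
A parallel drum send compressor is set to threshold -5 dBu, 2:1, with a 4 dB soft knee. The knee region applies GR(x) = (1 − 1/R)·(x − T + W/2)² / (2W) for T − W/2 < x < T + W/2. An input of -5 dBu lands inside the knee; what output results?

-5.25 dBu

x − T + W/2 = -5 − (-5) + 2 = 2.
GR = (1 − 1/2) × 2² / 8 = 0.5 × 4 / 8 = 0.25 dB.
Output = -5 − 0.25 = -5.25 dBu.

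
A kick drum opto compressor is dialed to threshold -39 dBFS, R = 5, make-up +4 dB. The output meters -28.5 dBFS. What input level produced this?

-6.5 dBFS

Before make-up, the level was -28.5 − 4 = -32.5 dBFS.
That's 6.5 dB above the -39 dBFS threshold.
Before 5:1 compression the overshoot was 6.5 × 5 = 32.5 dB, so input = -39 + 32.5 = -6.5 dBFS.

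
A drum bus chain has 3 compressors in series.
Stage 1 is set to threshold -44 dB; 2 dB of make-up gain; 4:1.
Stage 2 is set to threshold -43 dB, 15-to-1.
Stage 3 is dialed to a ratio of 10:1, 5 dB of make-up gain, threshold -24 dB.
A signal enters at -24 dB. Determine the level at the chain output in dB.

Stage 1: overshoot 20 dB → 20/4 = 5 dB → -39 dB; +2 dB make-up → -37 dB.
Stage 2: overshoot 6 dB → 6/15 = 0.4 dB → -42.6 dB.
Stage 3: below threshold (-42.6 ≤ -24); passes unchanged; make-up brings it to -37.6 dB.

-37.6 dB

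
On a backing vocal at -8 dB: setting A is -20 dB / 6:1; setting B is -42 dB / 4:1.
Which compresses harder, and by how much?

B, by 15.5 dB

A: 12 dB over, compressed to 2 dB over, so 10 dB of GR.
B: 34 dB over, compressed to 8.5 dB over, so 25.5 dB of GR.
B reduces 15.5 dB more.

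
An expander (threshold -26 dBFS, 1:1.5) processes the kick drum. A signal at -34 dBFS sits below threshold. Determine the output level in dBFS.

-38 dBFS

Undershoot = (-26) − (-34) = 8 dB.
At 1:1.5, that expands to 12 dB under threshold.
Output = -26 − 12 = -38 dBFS.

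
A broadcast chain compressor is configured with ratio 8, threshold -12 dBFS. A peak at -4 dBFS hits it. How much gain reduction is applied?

Overshoot = -4 − (-12) = 8 dB.
At 8:1, output sits 8/8 = 1 dB above threshold.
So the signal is attenuated by 8 − 1 = 7 dB.

7 dB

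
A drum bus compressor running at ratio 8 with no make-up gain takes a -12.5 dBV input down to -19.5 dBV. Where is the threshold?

-20.5 dBV

Input is 8 dB above T (since output overshoot × R = input overshoot: (-19.5 − T)·8 = -12.5 − T gives T = -20.5 dBV).
Check: -20.5 + (-12.5 − (-20.5))/8 = -20.5 + 1 = -19.5 dBV. ✓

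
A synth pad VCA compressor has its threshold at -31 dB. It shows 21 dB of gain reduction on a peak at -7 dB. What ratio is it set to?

Input overshoot = -7 − (-31) = 24 dB.
Output overshoot = 24 − 21 = 3 dB.
Ratio = input overshoot / output overshoot = 24 / 3 = 8.

8:1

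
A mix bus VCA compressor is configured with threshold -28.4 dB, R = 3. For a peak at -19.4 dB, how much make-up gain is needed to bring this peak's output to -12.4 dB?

13 dB

Without make-up, output = threshold + overshoot/3 = -28.4 + 3 = -25.4 dB.
Gap to target: 13 dB.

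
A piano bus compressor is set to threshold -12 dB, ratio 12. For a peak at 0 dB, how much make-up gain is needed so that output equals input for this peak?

Overshoot 12 dB → 12/12 = 1 dB after compression, so the compressed level is -12 + 1 = -11 dB.
Make-up = target − compressed = 0 − (-11) = 11 dB.

11 dB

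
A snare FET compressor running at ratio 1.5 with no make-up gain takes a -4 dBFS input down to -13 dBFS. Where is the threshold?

-31 dBFS

Let T be the threshold. Output overshoot = (input overshoot)/R, so -13 − T = (-4 − T)/1.5.
1.5·(-13 − T) = -4 − T → 0.5·T = -19.5 − (-4) = -15.5.
T = -15.5/0.5 = -31 dBFS.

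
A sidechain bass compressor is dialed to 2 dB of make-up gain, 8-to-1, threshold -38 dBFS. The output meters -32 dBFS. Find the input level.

-6 dBFS

Before make-up, the level was -32 − 2 = -34 dBFS.
The compressed level sits -34 − (-38) = 4 dB over threshold.
Input overshoot = R × output overshoot = 32 dB → input = -38 + 32 = -6 dBFS.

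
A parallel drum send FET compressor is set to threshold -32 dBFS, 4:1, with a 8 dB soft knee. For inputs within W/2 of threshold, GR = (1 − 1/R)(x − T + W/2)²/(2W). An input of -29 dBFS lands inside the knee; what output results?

x − T + W/2 = -29 − (-32) + 4 = 7.
GR = (1 − 1/4) × 7² / 16 = 0.75 × 49 / 16 = 2.296875 dB.
Output = -29 − 2.296875 = -31.296875 dBFS.

-31.296875 dBFS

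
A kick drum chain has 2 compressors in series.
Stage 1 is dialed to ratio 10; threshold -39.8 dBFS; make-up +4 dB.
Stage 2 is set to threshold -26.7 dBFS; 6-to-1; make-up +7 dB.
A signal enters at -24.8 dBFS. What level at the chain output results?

Stage 1: overshoot 15 dB → 15/10 = 1.5 dB → -38.3 dBFS; +4 dB make-up → -34.3 dBFS.
Stage 2: below threshold (-34.3 ≤ -26.7); passes unchanged; make-up brings it to -27.3 dBFS.

-27.3 dBFS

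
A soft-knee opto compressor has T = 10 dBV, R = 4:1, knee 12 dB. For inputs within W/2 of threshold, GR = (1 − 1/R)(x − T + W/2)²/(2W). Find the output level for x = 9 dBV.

x − T + W/2 = 9 − 10 + 6 = 5.
GR = (1 − 1/4) × 5² / 24 = 0.75 × 25 / 24 = 0.78125 dB.
Output = 9 − 0.78125 = 8.21875 dBV.

8.21875 dBV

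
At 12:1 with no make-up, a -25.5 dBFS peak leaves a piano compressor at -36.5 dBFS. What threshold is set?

-37.5 dBFS

Input is 12 dB above T (since output overshoot × R = input overshoot: (-36.5 − T)·12 = -25.5 − T gives T = -37.5 dBFS).
Check: -37.5 + (-25.5 − (-37.5))/12 = -37.5 + 1 = -36.5 dBFS. ✓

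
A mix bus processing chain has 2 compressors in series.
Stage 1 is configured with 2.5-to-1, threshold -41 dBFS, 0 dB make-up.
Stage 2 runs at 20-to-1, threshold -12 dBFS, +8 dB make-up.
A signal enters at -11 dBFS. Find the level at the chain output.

-21 dBFS

Stage 1: -11 dBFS is 30 dB over -41 dBFS; at 2.5:1 that becomes 12 dB over, giving -29 dBFS.
Stage 2: -29 dBFS is at or below the -12 dBFS threshold — no compression; make-up brings it to -21 dBFS.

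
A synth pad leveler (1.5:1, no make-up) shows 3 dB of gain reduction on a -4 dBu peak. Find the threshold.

-13 dBu

Let T be the threshold. Output overshoot = (input overshoot)/R, so -7 − T = (-4 − T)/1.5.
1.5·(-7 − T) = -4 − T → 0.5·T = -10.5 − (-4) = -6.5.
T = -6.5/0.5 = -13 dBu.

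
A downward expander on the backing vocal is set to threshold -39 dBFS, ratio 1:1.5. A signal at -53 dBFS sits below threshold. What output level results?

Below threshold, a 1:1.5 expander applies gain = (1.5−1)×(T − x) of attenuation.
(1.5−1) × 14 = 7 dB, so output = -53 − 7 = -60 dBFS.

-60 dBFS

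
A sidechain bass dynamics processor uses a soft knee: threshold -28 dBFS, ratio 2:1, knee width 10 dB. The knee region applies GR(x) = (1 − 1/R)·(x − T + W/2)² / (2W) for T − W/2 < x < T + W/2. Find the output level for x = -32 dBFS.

x − T + W/2 = -32 − (-28) + 5 = 1.
GR = (1 − 1/2) × 1² / 20 = 0.5 × 1 / 20 = 0.025 dB.
Output = -32 − 0.025 = -32.025 dBFS.

-32.025 dBFS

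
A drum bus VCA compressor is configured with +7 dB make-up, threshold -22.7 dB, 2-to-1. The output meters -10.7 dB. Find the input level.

-12.7 dB

Remove make-up: -10.7 − 7 = -17.7 dB.
That's 5 dB above the -22.7 dB threshold.
Input overshoot = R × output overshoot = 10 dB → input = -22.7 + 10 = -12.7 dB.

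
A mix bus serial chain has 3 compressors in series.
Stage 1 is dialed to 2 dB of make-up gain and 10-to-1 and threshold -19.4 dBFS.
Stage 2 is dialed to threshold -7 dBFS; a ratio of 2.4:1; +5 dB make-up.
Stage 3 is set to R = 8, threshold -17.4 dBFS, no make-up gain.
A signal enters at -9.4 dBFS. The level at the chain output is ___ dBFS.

-16.65 dBFS

Stage 1: overshoot 10 dB → 10/10 = 1 dB → -18.4 dBFS; +2 dB make-up → -16.4 dBFS.
Stage 2: -16.4 dBFS ≤ -7 dBFS, so stage 2 doesn't engage; make-up brings it to -11.4 dBFS.
Stage 3: 6 dB above -17.4 dBFS, reduced 8:1 to 0.75 dB above → -16.65 dBFS.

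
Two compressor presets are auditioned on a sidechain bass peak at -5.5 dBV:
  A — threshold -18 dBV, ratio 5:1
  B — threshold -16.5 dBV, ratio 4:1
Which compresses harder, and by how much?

A, by 1.75 dB

A: overshoot 12.5 dB → output overshoot 2.5 dB → GR 10 dB.
B: overshoot 11 dB → output overshoot 2.75 dB → GR 8.25 dB.
Difference: 1.75 dB in favour of A.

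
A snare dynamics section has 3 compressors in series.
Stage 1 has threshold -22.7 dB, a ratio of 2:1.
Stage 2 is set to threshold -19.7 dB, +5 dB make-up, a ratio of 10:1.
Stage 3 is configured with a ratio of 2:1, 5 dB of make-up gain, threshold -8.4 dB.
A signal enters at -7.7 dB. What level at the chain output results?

Stage 1: overshoot 15 dB → 15/2 = 7.5 dB → -15.2 dB.
Stage 2: 4.5 dB above -19.7 dB, reduced 10:1 to 0.45 dB above → -19.25 dB; +5 dB make-up → -14.25 dB.
Stage 3: -14.25 dB is at or below the -8.4 dB threshold — no compression; make-up brings it to -9.25 dB.

-9.25 dB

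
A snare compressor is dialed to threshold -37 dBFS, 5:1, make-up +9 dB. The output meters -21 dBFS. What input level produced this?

Remove make-up: -21 − 9 = -30 dBFS.
That's 7 dB above the -37 dBFS threshold.
Undo the ratio: input overshoot = 7 × 5 = 35 dB, giving input = -2 dBFS.

-2 dBFS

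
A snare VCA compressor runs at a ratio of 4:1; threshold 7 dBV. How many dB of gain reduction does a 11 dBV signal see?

3 dB

Overshoot = 11 − 7 = 4 dB.
After 4:1 compression the overshoot becomes 4/4 = 1 dB.
Gain reduction = 4 − 1 = 3 dB.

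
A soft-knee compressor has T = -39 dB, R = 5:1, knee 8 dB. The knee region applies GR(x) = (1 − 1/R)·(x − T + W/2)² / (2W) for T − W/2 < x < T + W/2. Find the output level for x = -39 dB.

x − T + W/2 = -39 − (-39) + 4 = 4.
GR = (1 − 1/5) × 4² / 16 = 0.8 × 16 / 16 = 0.8 dB.
Output = -39 − 0.8 = -39.8 dB.

-39.8 dB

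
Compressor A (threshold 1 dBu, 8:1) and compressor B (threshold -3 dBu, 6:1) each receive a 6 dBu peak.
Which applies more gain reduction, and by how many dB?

A: GR = 5 − 5/8 = 4.375 dB.
B: GR = 9 − 9/6 = 7.5 dB.
B applies 3.125 dB more gain reduction.

B, by 3.125 dB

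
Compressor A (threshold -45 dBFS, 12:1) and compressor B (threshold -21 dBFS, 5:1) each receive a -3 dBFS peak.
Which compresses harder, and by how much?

A, by 24.1 dB

A: 42 dB over, compressed to 3.5 dB over, so 38.5 dB of GR.
B: 18 dB over, compressed to 3.6 dB over, so 14.4 dB of GR.
Difference: 24.1 dB in favour of A.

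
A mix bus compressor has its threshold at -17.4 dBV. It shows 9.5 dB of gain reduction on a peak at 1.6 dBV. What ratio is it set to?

2:1

Input overshoot = 1.6 − (-17.4) = 19 dB.
Output overshoot = 19 − 9.5 = 9.5 dB.
Ratio = input overshoot / output overshoot = 19 / 9.5 = 2.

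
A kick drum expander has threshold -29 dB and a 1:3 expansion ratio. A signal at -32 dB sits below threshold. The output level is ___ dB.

-38 dB

The input is 3 dB below the -29 dB threshold.
A 1:3 expander multiplies undershoot by 3: 3 × 3 = 9 dB below threshold.
Output = -29 − 9 = -38 dB.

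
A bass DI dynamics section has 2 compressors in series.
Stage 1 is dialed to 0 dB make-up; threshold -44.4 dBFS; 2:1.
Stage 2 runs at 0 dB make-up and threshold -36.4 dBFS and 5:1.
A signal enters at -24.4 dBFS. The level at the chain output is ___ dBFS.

-36 dBFS

Stage 1: 20 dB above -44.4 dBFS, reduced 2:1 to 10 dB above → -34.4 dBFS.
Stage 2: overshoot 2 dB → 2/5 = 0.4 dB → -36 dBFS.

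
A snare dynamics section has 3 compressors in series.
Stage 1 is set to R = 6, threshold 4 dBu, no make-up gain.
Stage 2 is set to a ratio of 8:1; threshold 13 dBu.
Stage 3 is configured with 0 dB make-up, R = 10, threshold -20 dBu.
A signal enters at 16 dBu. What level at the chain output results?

Stage 1: 12 dB above 4 dBu, reduced 6:1 to 2 dB above → 6 dBu.
Stage 2: 6 dBu ≤ 13 dBu, so stage 2 doesn't engage; output 6 dBu.
Stage 3: 6 dBu is 26 dB over -20 dBu; at 10:1 that becomes 2.6 dB over, giving -17.4 dBu.

-17.4 dBu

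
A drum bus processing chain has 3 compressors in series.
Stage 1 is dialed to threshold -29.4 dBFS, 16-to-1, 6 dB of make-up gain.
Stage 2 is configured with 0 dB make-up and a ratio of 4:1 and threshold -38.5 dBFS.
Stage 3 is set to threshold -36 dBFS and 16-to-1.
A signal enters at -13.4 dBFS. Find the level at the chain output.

-35.904688 dBFS

Stage 1: -13.4 dBFS is 16 dB over -29.4 dBFS; at 16:1 that becomes 1 dB over, giving -28.4 dBFS; +6 dB make-up → -22.4 dBFS.
Stage 2: -22.4 dBFS is 16.1 dB over -38.5 dBFS; at 4:1 that becomes 4.025 dB over, giving -34.475 dBFS.
Stage 3: overshoot 1.525 dB → 1.525/16 = 0.095312 dB → -35.904688 dBFS.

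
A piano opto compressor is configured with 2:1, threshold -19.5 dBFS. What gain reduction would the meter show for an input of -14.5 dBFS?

-14.5 dBFS exceeds the threshold by 5 dB.
At 2:1, output sits 5/2 = 2.5 dB above threshold.
So the signal is attenuated by 5 − 2.5 = 2.5 dB.

2.5 dB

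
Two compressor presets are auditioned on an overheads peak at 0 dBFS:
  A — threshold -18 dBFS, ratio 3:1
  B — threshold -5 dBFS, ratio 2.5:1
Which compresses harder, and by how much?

A, by 9 dB

A: overshoot 18 dB → output overshoot 6 dB → GR 12 dB.
B: overshoot 5 dB → output overshoot 2 dB → GR 3 dB.
A reduces 9 dB more.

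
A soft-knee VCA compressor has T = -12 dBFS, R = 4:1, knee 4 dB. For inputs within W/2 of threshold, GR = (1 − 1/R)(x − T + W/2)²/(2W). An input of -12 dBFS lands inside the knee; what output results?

-12.375 dBFS

x − T + W/2 = -12 − (-12) + 2 = 2.
GR = (1 − 1/4) × 2² / 8 = 0.75 × 4 / 8 = 0.375 dB.
Output = -12 − 0.375 = -12.375 dBFS.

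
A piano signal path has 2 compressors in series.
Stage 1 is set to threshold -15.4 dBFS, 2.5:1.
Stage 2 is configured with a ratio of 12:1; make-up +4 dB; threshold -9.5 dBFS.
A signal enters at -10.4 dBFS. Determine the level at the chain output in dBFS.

Stage 1: 5 dB above -15.4 dBFS, reduced 2.5:1 to 2 dB above → -13.4 dBFS.
Stage 2: -13.4 dBFS is at or below the -9.5 dBFS threshold — no compression; make-up brings it to -9.4 dBFS.

-9.4 dBFS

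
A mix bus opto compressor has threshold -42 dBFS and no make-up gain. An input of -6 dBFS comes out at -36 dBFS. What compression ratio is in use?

Input overshoot = -6 − (-42) = 36 dB; output overshoot = -36 − (-42) = 6 dB.
Ratio = 36 / 6 = 6.

6:1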